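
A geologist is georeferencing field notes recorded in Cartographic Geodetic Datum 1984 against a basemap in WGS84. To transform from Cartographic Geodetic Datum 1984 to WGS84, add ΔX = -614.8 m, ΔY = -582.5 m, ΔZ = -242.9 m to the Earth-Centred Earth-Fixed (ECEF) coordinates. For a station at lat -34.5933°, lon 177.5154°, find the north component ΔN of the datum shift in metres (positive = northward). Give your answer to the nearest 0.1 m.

The local north axis is (−sin φ cos λ, −sin φ sin λ, cos φ), giving ΔN = 348.723 − 14.337 − 199.956 = 134.43 m.

ΔN = 134.4 m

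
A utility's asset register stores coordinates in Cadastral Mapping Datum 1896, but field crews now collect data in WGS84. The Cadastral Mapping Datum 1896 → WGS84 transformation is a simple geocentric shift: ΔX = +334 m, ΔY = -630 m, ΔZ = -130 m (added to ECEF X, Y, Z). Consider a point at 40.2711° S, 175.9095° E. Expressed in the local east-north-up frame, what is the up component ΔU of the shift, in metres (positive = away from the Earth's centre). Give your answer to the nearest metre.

The local up (radial) axis is (cos φ cos λ, cos φ sin λ, sin φ), giving ΔU = -254.191 − 34.288 + 84.033 = -204.45 m.

ΔU = -204 m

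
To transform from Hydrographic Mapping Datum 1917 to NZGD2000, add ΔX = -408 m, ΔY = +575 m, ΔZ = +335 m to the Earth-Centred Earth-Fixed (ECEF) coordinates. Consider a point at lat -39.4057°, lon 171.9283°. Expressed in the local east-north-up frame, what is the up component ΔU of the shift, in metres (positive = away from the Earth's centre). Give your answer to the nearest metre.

At φ = -39.4057°, λ = 171.9283°: sin φ = -0.634807, cos φ = 0.772670, sin λ = 0.140412, cos λ = -0.990093.
ΔU = cos φ cos λ·ΔX + cos φ sin λ·ΔY + sin φ·ΔZ = (0.772670)(-0.990093)(-408) + (0.772670)(0.140412)(575) + (-0.634807)(335) = 161.85 m.

ΔU = 162 m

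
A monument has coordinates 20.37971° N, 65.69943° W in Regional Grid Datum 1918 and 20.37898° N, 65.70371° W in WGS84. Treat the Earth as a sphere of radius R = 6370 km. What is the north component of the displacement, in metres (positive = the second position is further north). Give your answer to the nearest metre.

ΔN = -81 m

Δφ = 20.37898° − 20.37971° = -0.00073°; Δλ = -65.70371° − -65.69943° = -0.00428°.
1° along a meridian = πR/180 = 111177 m.
ΔN = Δφ × 111177 = -81.2 m; ΔE = Δλ × 111177 × cos(20.37971°) = -0.00428 × 111177 × 0.937405 = -446.1 m.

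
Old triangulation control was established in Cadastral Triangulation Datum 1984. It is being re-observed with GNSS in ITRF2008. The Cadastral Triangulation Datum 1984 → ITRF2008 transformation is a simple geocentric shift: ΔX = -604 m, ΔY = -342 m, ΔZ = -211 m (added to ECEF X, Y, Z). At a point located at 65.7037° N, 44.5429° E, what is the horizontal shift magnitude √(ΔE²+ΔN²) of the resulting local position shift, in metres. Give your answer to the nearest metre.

The local east axis at (φ, λ) is (−sin λ, cos λ, 0), so ΔE = −sin(44.5429°)·(-604) + cos(44.5429°)·(-342) = 179.92 m.
The local north axis is (−sin φ cos λ, −sin φ sin λ, cos φ), giving ΔN = 392.358 + 218.646 − 86.817 = 524.19 m.
Horizontal magnitude = √(ΔE² + ΔN²) = √(179.92² + 524.19²) = 554.20 m.

554 m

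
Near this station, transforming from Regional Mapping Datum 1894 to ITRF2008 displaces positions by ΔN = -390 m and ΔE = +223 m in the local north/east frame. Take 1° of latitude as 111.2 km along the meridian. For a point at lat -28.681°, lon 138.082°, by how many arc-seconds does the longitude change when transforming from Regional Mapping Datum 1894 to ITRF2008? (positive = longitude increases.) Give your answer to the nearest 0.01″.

Δλ = 8.23″

At latitude -28.681°, cos φ = 0.877305.
1° of longitude at this latitude = 111.2 × cos φ = 97.56 km, so Δλ = 223.0 / 97556.4 = 0.0022859° = 8.229″.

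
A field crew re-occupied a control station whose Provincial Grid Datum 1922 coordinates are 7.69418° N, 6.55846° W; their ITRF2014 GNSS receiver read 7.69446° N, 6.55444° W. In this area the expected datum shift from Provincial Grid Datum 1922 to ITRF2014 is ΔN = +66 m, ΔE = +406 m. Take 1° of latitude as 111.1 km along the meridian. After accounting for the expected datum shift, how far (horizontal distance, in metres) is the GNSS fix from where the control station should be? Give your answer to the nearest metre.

Observed coordinate differences: Δφ = +0.00028°, Δλ = +0.00402°.
Converting to metres (1° lat = 111100 m, cos φ = 0.990997): observed ΔN = 31.1 m, observed ΔE = 442.6 m.
Subtracting the expected shift leaves a residual of 31.1 − (66) = -34.9 m north and 442.6 − (406) = 36.6 m east.
Residual distance = √((-34.9)² + 36.6²) = 50.6 m.

51 m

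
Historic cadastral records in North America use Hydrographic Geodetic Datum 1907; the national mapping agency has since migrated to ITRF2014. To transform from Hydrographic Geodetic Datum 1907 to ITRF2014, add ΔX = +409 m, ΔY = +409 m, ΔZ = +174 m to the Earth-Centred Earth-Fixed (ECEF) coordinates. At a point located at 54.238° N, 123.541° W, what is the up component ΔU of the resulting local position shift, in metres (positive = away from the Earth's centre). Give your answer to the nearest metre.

ΔU = -190 m

At φ = 54.238°, λ = -123.541°: sin φ = 0.811452, cos φ = 0.584420, sin λ = -0.833491, cos λ = -0.552534.
ΔU = cos φ cos λ·ΔX + cos φ sin λ·ΔY + sin φ·ΔZ = (0.584420)(-0.552534)(409) + (0.584420)(-0.833491)(409) + (0.811452)(174) = -190.11 m.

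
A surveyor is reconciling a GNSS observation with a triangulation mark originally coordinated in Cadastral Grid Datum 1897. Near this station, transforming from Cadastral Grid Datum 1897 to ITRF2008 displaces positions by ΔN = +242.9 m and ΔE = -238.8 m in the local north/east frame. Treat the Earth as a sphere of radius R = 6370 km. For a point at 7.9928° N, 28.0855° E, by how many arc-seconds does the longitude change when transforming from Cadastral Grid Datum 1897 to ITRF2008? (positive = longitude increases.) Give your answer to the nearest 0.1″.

Δλ = -7.8″

At latitude 7.9928°, cos φ = 0.990286.
One radian of longitude at latitude φ spans R cos φ, so Δλ = ΔE / (R cos φ) = -238.8 / (6370000 × 0.990286) = -3.7856e-05 rad = -7.808″.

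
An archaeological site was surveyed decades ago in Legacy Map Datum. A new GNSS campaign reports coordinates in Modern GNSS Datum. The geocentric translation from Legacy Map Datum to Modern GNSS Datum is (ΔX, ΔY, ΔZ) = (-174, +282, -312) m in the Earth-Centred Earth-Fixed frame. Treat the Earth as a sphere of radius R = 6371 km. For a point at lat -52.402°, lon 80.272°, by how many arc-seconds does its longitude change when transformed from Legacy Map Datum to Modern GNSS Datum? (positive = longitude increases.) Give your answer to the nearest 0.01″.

sin φ = -0.792311, cos φ = 0.610118, sin λ = 0.985621, cos λ = 0.168971.
East component: ΔE = −sin λ·ΔX + cos λ·ΔY = −(0.985621)(-174) + (0.168971)(282) = 219.15 m.
1° of latitude spans πR/180 = 111195 m; at latitude φ, 1° of longitude spans that × cos φ = 67842.0 m, so Δλ = 219.15 / 67842.0 × 3600 = 11.629″.

Δλ = 11.63″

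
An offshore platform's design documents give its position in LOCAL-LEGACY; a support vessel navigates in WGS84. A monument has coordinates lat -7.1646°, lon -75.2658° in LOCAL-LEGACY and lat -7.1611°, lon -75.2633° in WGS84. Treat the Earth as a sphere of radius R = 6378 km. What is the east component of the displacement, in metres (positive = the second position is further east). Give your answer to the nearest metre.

Δφ = -7.1611° − -7.1646° = +0.0035°; Δλ = -75.2633° − -75.2658° = +0.0025°.
1° along a meridian = πR/180 = 111317 m.
ΔN = Δφ × 111317 = 389.6 m; ΔE = Δλ × 111317 × cos(-7.1646°) = +0.0025 × 111317 × 0.992192 = 276.1 m.

ΔE = 276 m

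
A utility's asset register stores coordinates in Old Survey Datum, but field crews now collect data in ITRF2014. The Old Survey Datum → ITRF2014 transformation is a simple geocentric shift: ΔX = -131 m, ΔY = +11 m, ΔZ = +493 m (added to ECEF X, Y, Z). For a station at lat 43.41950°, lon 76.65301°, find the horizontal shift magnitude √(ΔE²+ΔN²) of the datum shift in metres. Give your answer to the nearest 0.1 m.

At φ = 43.41950°, λ = 76.65301°: sin φ = 0.687335, cos φ = 0.726341, sin λ = 0.972990, cos λ = 0.230848.
ΔE = −sin λ·ΔX + cos λ·ΔY = −(0.972990)·(-131) + (0.230848)·(11) = 130.00 m.
ΔN = −sin φ cos λ·ΔX − sin φ sin λ·ΔY + cos φ·ΔZ = −(0.687335)(0.230848)(-131) − (0.687335)(0.972990)(11) + (0.726341)(493) = 371.52 m.
Horizontal magnitude = √(ΔE² + ΔN²) = √(130.00² + 371.52²) = 393.60 m.

393.6 m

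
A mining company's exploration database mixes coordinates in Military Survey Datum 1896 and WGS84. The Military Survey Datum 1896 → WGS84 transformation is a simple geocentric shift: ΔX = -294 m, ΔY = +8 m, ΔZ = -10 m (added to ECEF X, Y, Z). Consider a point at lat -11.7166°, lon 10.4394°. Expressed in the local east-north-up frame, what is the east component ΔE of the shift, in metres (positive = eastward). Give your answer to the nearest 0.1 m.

At φ = -11.7166°, λ = 10.4394°: sin φ = -0.203071, cos φ = 0.979164, sin λ = 0.181195, cos λ = 0.983447.
ΔE = −sin λ·ΔX + cos λ·ΔY = −(0.181195)·(-294) + (0.983447)·(8) = 61.14 m.

ΔE = 61.1 m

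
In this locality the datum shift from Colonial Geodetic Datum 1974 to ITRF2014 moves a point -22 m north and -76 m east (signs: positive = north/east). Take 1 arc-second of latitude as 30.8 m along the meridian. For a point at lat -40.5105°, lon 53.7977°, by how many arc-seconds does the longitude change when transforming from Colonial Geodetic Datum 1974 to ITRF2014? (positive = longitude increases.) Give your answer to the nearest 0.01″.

At latitude -40.5105°, cos φ = 0.760287.
1″ of longitude at this latitude = 30.80 × cos φ = 23.4168 m, so Δλ = -76.0 / 23.4168 = -3.246″.

Δλ = -3.25″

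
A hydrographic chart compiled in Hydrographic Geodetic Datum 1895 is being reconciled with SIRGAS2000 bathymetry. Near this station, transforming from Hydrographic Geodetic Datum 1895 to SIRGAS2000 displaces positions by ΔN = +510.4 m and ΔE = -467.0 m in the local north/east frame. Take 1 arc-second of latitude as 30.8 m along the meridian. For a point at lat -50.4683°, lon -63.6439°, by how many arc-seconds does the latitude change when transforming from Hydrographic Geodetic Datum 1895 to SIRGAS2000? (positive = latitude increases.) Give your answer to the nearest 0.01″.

1″ of latitude = 30.80 m, so Δφ = 510.4 / 30.80 = 16.571″.

Δφ = 16.57″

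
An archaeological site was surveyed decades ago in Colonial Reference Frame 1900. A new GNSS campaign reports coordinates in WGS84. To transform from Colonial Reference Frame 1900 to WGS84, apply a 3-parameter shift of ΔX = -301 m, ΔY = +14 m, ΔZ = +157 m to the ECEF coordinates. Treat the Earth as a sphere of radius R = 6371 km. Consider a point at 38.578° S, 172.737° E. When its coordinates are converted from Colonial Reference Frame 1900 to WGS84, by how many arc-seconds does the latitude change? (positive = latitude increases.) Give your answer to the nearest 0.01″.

Δφ = 10.04″

sin φ = -0.623579, cos φ = 0.781760, sin λ = 0.126424, cos λ = -0.991976.
North component: ΔN = −sin φ cos λ·ΔX − sin φ sin λ·ΔY + cos φ·ΔZ = −(-0.623579)(-0.991976)(-301) − (-0.623579)(0.126424)(14) + (0.781760)(157) = 310.03 m.
1° of latitude spans πR/180 = 111195 m, so Δφ = 310.03 / 111195 × 3600 = 10.037″.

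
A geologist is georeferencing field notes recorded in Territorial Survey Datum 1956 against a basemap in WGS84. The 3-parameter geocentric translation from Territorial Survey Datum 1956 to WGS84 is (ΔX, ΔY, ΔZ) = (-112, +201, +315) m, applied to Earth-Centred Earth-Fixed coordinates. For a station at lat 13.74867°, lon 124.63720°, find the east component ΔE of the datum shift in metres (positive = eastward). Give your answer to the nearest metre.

ΔE = -22 m

The local east axis at (φ, λ) is (−sin λ, cos λ, 0), so ΔE = −sin(124.63720°)·(-112) + cos(124.63720°)·201 = -22.09 m.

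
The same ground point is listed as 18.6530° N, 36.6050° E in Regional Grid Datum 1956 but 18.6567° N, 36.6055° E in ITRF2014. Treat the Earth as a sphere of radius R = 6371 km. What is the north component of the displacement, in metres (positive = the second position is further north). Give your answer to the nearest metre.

ΔN = 411 m

Δφ = 18.6567° − 18.6530° = +0.0037°; Δλ = 36.6055° − 36.6050° = +0.0005°.
1° along a meridian = πR/180 = 111195 m.
ΔN = Δφ × 111195 = 411.4 m; ΔE = Δλ × 111195 × cos(18.6530°) = +0.0005 × 111195 × 0.947473 = 52.7 m.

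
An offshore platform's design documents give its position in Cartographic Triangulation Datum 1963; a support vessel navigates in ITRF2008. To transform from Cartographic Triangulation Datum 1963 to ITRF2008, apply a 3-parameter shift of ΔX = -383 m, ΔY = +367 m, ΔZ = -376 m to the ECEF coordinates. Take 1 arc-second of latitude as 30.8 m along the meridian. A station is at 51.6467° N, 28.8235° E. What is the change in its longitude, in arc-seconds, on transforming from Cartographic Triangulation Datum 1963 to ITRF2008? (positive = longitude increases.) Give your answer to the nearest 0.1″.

sin φ = 0.784199, cos φ = 0.620509, sin λ = 0.482113, cos λ = 0.876109.
East component: ΔE = −sin λ·ΔX + cos λ·ΔY = −(0.482113)(-383) + (0.876109)(367) = 506.18 m.
1° of latitude spans 3600 × 30.80 = 110880 m; at latitude φ, 1° of longitude spans that × cos φ = 68802.0 m, so Δλ = 506.18 / 68802.0 × 3600 = 26.485″.

Δλ = 26.5″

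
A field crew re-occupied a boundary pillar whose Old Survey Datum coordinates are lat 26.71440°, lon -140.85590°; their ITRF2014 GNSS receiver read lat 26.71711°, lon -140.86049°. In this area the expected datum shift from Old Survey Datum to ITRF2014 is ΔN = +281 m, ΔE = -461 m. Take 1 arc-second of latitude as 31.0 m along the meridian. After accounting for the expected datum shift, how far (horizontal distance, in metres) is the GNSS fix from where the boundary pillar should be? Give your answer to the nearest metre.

Observed coordinate differences: Δφ = +0.00271°, Δλ = -0.00459°.
Converting to metres (1° lat = 111600 m, cos φ = 0.893258): observed ΔN = 302.4 m, observed ΔE = -457.6 m.
Subtracting the expected shift leaves a residual of 302.4 − (281) = 21.4 m north and -457.6 − (-461) = 3.4 m east.
Residual distance = √(21.4² + 3.4²) = 21.7 m.

22 m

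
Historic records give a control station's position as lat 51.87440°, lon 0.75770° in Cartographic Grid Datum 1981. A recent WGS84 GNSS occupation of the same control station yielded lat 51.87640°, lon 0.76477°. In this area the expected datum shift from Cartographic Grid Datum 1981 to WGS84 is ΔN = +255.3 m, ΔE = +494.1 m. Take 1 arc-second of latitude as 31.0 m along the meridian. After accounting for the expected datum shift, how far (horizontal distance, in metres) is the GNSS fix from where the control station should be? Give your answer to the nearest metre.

Observed coordinate differences: Δφ = +0.00200°, Δλ = +0.00707°.
Converting to metres (1° lat = 111600 m, cos φ = 0.617387): observed ΔN = 223.2 m, observed ΔE = 487.1 m.
Subtracting the expected shift leaves a residual of 223.2 − (255.3) = -32.1 m north and 487.1 − (494.1) = -7.0 m east.
Residual distance = √((-32.1)² + (-7.0)²) = 32.8 m.

33 m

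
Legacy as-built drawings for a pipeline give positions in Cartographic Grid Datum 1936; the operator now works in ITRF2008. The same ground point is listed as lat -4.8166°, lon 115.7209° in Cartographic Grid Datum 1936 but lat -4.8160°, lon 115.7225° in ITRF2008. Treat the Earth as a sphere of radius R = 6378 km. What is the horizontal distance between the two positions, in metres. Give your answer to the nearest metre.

Δφ = -4.8160° − -4.8166° = +0.0006°; Δλ = 115.7225° − 115.7209° = +0.0016°.
1° along a meridian = πR/180 = 111317 m.
ΔN = Δφ × 111317 = 66.8 m; ΔE = Δλ × 111317 × cos(-4.8166°) = +0.0016 × 111317 × 0.996469 = 177.5 m.
Distance = √(ΔE² + ΔN²) = √(177.5² + 66.8²) = 189.6 m.

190 m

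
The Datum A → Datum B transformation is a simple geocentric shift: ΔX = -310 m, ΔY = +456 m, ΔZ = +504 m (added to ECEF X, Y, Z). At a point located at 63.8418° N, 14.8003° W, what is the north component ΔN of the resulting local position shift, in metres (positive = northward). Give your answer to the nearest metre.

The local north axis is (−sin φ cos λ, −sin φ sin λ, cos φ), giving ΔN = 269.018 + 104.555 + 222.189 = 595.76 m.

ΔN = 596 m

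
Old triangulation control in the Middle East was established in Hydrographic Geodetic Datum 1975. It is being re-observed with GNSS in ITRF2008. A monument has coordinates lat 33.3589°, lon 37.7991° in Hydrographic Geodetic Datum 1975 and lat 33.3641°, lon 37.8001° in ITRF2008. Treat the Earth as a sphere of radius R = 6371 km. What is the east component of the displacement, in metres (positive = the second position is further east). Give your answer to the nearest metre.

ΔE = 93 m

Δφ = 33.3641° − 33.3589° = +0.0052°; Δλ = 37.8001° − 37.7991° = +0.0010°.
1° along a meridian = πR/180 = 111195 m.
ΔN = Δφ × 111195 = 578.2 m; ΔE = Δλ × 111195 × cos(33.3589°) = +0.0010 × 111195 × 0.835243 = 92.9 m.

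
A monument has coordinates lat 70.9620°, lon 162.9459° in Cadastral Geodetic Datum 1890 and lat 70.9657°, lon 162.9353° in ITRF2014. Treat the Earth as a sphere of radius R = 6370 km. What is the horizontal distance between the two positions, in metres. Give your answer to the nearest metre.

Δφ = 70.9657° − 70.9620° = +0.0037°; Δλ = 162.9353° − 162.9459° = -0.0106°.
1° along a meridian = πR/180 = 111177 m.
ΔN = Δφ × 111177 = 411.4 m; ΔE = Δλ × 111177 × cos(70.9620°) = -0.0106 × 111177 × 0.326195 = -384.4 m.
Distance = √(ΔE² + ΔN²) = √((-384.4)² + 411.4²) = 563.0 m.

563 m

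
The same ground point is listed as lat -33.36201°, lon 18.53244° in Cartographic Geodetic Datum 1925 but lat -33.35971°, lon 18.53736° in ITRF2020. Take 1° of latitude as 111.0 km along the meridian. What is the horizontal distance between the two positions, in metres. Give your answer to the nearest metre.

523 m

Δφ = -33.35971° − -33.36201° = +0.00230°; Δλ = 18.53736° − 18.53244° = +0.00492°.
ΔN = Δφ × 111000 = 255.3 m; ΔE = Δλ × 111000 × cos(-33.36201°) = +0.00492 × 111000 × 0.835213 = 456.1 m.
Distance = √(ΔE² + ΔN²) = √(456.1² + 255.3²) = 522.7 m.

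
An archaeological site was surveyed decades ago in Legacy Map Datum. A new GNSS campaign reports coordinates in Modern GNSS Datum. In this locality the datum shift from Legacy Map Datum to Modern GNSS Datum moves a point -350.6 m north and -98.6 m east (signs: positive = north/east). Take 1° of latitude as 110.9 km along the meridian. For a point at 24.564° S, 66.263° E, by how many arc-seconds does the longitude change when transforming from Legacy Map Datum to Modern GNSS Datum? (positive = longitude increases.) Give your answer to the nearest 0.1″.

Δλ = -3.5″

At latitude -24.564°, cos φ = 0.909497.
1° of longitude at this latitude = 110.9 × cos φ = 100.86 km, so Δλ = -98.6 / 100863.3 = -0.0009776° = -3.519″.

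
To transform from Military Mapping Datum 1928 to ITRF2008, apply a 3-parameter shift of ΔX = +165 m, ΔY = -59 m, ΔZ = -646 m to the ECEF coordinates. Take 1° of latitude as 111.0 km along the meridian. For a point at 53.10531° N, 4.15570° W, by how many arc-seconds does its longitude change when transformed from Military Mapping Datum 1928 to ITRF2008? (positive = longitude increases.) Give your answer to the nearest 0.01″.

sin φ = 0.799740, cos φ = 0.600346, sin λ = -0.072467, cos λ = 0.997371.
East component: ΔE = −sin λ·ΔX + cos λ·ΔY = −(-0.072467)(165) + (0.997371)(-59) = -46.89 m.
1° of latitude spans 111000 m; at latitude φ, 1° of longitude spans that × cos φ = 66638.4 m, so Δλ = -46.89 / 66638.4 × 3600 = -2.533″.

Δλ = -2.53″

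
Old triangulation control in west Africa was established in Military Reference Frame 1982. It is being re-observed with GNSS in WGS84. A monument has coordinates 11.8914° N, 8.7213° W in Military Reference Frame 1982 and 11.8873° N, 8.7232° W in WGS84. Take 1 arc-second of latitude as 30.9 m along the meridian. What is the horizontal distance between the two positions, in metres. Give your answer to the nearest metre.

501 m

Δφ = 11.8873° − 11.8914° = -0.0041°; Δλ = -8.7232° − -8.7213° = -0.0019°.
1° of latitude = 3600 × 30.90 = 111240 m.
ΔN = Δφ × 111240 = -456.1 m; ΔE = Δλ × 111240 × cos(11.8914°) = -0.0019 × 111240 × 0.978540 = -206.8 m.
Distance = √(ΔE² + ΔN²) = √((-206.8)² + (-456.1)²) = 500.8 m.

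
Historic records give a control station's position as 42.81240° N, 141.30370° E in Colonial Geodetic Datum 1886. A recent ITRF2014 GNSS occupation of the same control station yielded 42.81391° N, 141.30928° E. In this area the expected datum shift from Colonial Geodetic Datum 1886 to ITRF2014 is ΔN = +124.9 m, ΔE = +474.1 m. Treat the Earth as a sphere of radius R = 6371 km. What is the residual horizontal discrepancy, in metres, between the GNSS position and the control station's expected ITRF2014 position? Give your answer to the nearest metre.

Observed coordinate differences: Δφ = +0.00151°, Δλ = +0.00558°.
Converting to metres (1° lat = 111195 m, cos φ = 0.733583): observed ΔN = 167.9 m, observed ΔE = 455.2 m.
Subtracting the expected shift leaves a residual of 167.9 − (124.9) = 43.0 m north and 455.2 − (474.1) = -18.9 m east.
Residual distance = √(43.0² + (-18.9)²) = 47.0 m.

47 m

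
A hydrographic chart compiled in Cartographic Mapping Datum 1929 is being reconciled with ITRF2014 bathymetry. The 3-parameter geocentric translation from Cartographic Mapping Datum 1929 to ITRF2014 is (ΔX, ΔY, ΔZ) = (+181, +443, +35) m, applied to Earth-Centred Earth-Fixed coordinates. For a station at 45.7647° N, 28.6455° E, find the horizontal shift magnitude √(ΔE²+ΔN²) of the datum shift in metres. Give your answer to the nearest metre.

387 m

At φ = 45.7647°, λ = 28.6455°: sin φ = 0.716481, cos φ = 0.697607, sin λ = 0.479389, cos λ = 0.877603.
ΔE = −sin λ·ΔX + cos λ·ΔY = −(0.479389)·(181) + (0.877603)·(443) = 302.01 m.
ΔN = −sin φ cos λ·ΔX − sin φ sin λ·ΔY + cos φ·ΔZ = −(0.716481)(0.877603)(181) − (0.716481)(0.479389)(443) + (0.697607)(35) = -241.55 m.
Horizontal magnitude = √(ΔE² + ΔN²) = √(302.01² + (-241.55)²) = 386.73 m.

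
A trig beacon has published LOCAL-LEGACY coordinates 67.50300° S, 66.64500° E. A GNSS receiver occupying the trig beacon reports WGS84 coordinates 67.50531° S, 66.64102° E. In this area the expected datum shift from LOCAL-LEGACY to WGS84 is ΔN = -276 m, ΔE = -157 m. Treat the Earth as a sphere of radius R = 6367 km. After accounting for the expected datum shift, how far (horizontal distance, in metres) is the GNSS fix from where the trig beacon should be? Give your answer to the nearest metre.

23 m

Observed coordinate differences: Δφ = -0.00231°, Δλ = -0.00398°.
Converting to metres (1° lat = 111125 m, cos φ = 0.382635): observed ΔN = -256.7 m, observed ΔE = -169.2 m.
Subtracting the expected shift leaves a residual of -256.7 − (-276) = 19.3 m north and -169.2 − (-157) = -12.2 m east.
Residual distance = √(19.3² + (-12.2)²) = 22.9 m.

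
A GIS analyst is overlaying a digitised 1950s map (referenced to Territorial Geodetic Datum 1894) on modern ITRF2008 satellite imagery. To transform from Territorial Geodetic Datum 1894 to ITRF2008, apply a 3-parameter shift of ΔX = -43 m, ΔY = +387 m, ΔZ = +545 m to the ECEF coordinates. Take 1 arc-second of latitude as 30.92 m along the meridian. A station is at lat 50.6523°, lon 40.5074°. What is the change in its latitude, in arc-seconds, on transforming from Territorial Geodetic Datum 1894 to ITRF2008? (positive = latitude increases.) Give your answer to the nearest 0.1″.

sin φ = 0.773313, cos φ = 0.634025, sin λ = 0.649546, cos λ = 0.760322.
North component: ΔN = −sin φ cos λ·ΔX − sin φ sin λ·ΔY + cos φ·ΔZ = −(0.773313)(0.760322)(-43) − (0.773313)(0.649546)(387) + (0.634025)(545) = 176.44 m.
1° of latitude spans 3600 × 30.92 = 111312 m, so Δφ = 176.44 / 111312 × 3600 = 5.706″.

Δφ = 5.7″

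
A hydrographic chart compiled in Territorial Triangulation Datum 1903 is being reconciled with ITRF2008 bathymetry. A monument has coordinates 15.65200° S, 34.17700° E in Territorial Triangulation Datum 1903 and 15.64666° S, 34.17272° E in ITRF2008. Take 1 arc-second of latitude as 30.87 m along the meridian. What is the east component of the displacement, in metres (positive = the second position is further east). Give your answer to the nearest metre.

Δφ = -15.64666° − -15.65200° = +0.00534°; Δλ = 34.17272° − 34.17700° = -0.00428°.
1° of latitude = 3600 × 30.87 = 111132 m.
ΔN = Δφ × 111132 = 593.4 m; ΔE = Δλ × 111132 × cos(-15.65200°) = -0.00428 × 111132 × 0.962918 = -458.0 m.

ΔE = -458 m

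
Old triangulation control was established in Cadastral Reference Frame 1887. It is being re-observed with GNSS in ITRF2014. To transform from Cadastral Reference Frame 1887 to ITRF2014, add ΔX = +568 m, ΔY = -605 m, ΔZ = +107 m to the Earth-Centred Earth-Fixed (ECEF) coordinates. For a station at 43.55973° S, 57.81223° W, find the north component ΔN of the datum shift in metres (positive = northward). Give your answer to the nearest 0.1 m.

At φ = -43.55973°, λ = -57.81223°: sin φ = -0.689110, cos φ = 0.724656, sin λ = -0.846307, cos λ = 0.532696.
ΔN = −sin φ cos λ·ΔX − sin φ sin λ·ΔY + cos φ·ΔZ = −(-0.689110)(0.532696)(568) − (-0.689110)(-0.846307)(-605) + (0.724656)(107) = 638.88 m.

ΔN = 638.9 m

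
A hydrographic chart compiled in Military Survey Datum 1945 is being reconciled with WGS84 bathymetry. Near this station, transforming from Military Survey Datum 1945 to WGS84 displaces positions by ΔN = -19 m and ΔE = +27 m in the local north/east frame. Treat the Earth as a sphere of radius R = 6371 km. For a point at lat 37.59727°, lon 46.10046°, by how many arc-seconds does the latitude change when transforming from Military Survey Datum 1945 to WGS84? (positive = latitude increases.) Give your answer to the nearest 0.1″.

On a sphere of radius R, 1 rad of latitude = R, so Δφ = ΔN / R = -19.0 / 6371000 = -2.9823e-06 rad = -0.615″.

Δφ = -0.6″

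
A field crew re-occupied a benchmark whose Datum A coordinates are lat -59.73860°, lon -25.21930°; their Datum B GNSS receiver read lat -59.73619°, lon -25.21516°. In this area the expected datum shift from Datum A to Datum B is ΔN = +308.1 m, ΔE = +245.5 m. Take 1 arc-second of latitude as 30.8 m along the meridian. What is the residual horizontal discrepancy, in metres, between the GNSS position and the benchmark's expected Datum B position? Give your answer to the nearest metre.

Observed coordinate differences: Δφ = +0.00241°, Δλ = +0.00414°.
Converting to metres (1° lat = 110880 m, cos φ = 0.503946): observed ΔN = 267.2 m, observed ΔE = 231.3 m.
Subtracting the expected shift leaves a residual of 267.2 − (308.1) = -40.9 m north and 231.3 − (245.5) = -14.2 m east.
Residual distance = √((-40.9)² + (-14.2)²) = 43.3 m.

43 m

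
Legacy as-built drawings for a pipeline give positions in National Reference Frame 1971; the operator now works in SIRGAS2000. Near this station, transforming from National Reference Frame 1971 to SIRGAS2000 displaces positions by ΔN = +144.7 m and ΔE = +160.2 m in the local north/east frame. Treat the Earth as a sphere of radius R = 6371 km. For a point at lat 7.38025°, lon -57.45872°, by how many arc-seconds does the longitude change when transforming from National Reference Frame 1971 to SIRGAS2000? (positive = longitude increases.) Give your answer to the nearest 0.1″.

At latitude 7.38025°, cos φ = 0.991715.
One radian of longitude at latitude φ spans R cos φ, so Δλ = ΔE / (R cos φ) = 160.2 / (6371000 × 0.991715) = 2.5355e-05 rad = 5.230″.

Δλ = 5.2″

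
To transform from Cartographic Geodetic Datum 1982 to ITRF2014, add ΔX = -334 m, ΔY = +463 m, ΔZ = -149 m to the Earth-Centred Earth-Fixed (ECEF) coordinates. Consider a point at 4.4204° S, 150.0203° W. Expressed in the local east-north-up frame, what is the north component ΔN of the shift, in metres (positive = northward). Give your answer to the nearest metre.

ΔN = -144 m

At φ = -4.4204°, λ = -150.0203°: sin φ = -0.077074, cos φ = 0.997025, sin λ = -0.499693, cos λ = -0.866203.
ΔN = −sin φ cos λ·ΔX − sin φ sin λ·ΔY + cos φ·ΔZ = −(-0.077074)(-0.866203)(-334) − (-0.077074)(-0.499693)(463) + (0.997025)(-149) = -144.09 m.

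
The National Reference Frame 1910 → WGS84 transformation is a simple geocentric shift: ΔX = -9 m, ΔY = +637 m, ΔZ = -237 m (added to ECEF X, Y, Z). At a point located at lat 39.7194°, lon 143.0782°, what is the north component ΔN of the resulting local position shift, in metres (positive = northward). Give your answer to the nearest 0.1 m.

ΔN = -431.4 m

The local north axis is (−sin φ cos λ, −sin φ sin λ, cos φ), giving ΔN = -4.598 − 244.532 − 182.296 = -431.43 m.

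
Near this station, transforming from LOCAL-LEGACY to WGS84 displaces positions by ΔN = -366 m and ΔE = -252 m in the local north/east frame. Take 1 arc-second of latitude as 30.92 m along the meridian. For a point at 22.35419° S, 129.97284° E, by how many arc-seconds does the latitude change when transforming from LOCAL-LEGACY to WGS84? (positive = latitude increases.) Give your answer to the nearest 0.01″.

Δφ = -11.84″

1″ of latitude = 30.92 m, so Δφ = -366.0 / 30.92 = -11.837″.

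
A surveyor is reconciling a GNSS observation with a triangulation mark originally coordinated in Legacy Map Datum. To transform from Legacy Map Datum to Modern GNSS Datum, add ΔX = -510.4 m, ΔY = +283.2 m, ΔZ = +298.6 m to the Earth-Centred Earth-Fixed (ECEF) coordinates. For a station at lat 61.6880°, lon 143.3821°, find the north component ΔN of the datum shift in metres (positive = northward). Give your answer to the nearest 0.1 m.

ΔN = -367.8 m

The local north axis is (−sin φ cos λ, −sin φ sin λ, cos φ), giving ΔN = -360.658 − 148.715 + 141.618 = -367.76 m.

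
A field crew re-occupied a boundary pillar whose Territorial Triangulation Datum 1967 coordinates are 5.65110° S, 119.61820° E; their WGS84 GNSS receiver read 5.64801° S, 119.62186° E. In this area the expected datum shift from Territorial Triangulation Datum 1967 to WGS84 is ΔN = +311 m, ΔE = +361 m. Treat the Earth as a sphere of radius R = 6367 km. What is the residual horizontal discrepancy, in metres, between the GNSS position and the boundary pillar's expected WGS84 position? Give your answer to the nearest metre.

54 m

Observed coordinate differences: Δφ = +0.00309°, Δλ = +0.00366°.
Converting to metres (1° lat = 111125 m, cos φ = 0.995140): observed ΔN = 343.4 m, observed ΔE = 404.7 m.
Subtracting the expected shift leaves a residual of 343.4 − (311) = 32.4 m north and 404.7 − (361) = 43.7 m east.
Residual distance = √(32.4² + 43.7²) = 54.4 m.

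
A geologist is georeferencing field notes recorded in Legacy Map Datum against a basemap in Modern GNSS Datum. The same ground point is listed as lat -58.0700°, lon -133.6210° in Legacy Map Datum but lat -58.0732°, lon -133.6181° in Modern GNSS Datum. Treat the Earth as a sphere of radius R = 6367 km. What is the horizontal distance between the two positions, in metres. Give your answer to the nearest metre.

394 m

Δφ = -58.0732° − -58.0700° = -0.0032°; Δλ = -133.6181° − -133.6210° = +0.0029°.
1° along a meridian = πR/180 = 111125 m.
ΔN = Δφ × 111125 = -355.6 m; ΔE = Δλ × 111125 × cos(-58.0700°) = +0.0029 × 111125 × 0.528883 = 170.4 m.
Distance = √(ΔE² + ΔN²) = √(170.4² + (-355.6)²) = 394.3 m.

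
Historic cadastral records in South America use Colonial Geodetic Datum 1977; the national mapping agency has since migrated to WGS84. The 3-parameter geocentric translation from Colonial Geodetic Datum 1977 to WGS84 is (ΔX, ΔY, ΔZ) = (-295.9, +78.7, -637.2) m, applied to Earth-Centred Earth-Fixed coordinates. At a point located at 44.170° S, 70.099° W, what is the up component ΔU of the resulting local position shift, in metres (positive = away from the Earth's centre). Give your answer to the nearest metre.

At φ = -44.170°, λ = -70.099°: sin φ = -0.696790, cos φ = 0.717276, sin λ = -0.940282, cos λ = 0.340396.
ΔU = cos φ cos λ·ΔX + cos φ sin λ·ΔY + sin φ·ΔZ = (0.717276)(0.340396)(-295.9) + (0.717276)(-0.940282)(78.7) + (-0.696790)(-637.2) = 318.67 m.

ΔU = 319 m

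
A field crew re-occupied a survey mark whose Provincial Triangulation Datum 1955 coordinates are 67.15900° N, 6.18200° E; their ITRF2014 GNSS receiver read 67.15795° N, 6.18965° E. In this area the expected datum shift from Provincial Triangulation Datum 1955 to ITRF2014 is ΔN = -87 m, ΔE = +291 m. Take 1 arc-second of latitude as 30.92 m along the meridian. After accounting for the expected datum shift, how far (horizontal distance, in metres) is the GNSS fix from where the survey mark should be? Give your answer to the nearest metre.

Observed coordinate differences: Δφ = -0.00105°, Δλ = +0.00765°.
Converting to metres (1° lat = 111312 m, cos φ = 0.388175): observed ΔN = -116.9 m, observed ΔE = 330.5 m.
Subtracting the expected shift leaves a residual of -116.9 − (-87) = -29.9 m north and 330.5 − (291) = 39.5 m east.
Residual distance = √((-29.9)² + 39.5²) = 49.6 m.

50 m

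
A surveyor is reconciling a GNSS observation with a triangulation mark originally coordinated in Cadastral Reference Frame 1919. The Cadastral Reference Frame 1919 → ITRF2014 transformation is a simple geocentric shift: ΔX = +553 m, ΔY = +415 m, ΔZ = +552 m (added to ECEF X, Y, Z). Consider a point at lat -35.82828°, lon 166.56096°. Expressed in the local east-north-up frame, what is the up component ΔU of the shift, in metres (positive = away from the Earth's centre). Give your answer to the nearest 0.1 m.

The local up (radial) axis is (cos φ cos λ, cos φ sin λ, sin φ), giving ΔU = -436.082 + 78.200 − 323.118 = -681.00 m.

ΔU = -681.0 m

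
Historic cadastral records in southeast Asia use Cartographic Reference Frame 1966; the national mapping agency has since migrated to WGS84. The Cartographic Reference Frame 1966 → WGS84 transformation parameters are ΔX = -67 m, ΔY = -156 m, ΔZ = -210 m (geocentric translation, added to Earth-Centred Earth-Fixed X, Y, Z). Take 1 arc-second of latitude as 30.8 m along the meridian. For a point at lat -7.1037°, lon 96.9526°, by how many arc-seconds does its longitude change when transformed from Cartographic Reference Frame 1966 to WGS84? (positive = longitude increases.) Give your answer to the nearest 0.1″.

sin φ = -0.123666, cos φ = 0.992324, sin λ = 0.992647, cos λ = -0.121048.
East component: ΔE = −sin λ·ΔX + cos λ·ΔY = −(0.992647)(-67) + (-0.121048)(-156) = 85.39 m.
1° of latitude spans 3600 × 30.80 = 110880 m; at latitude φ, 1° of longitude spans that × cos φ = 110028.9 m, so Δλ = 85.39 / 110028.9 × 3600 = 2.794″.

Δλ = 2.8″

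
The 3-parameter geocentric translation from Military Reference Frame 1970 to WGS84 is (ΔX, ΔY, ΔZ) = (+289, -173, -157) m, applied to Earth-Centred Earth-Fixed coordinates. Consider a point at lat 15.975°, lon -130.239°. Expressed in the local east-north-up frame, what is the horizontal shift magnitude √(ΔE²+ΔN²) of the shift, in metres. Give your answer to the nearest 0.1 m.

359.1 m

The local east axis at (φ, λ) is (−sin λ, cos λ, 0), so ΔE = −sin(-130.239°)·289 + cos(-130.239°)·(-173) = 332.36 m.
The local north axis is (−sin φ cos λ, −sin φ sin λ, cos φ), giving ΔN = 51.380 − 36.345 − 150.937 = -135.90 m.
Horizontal magnitude = √(ΔE² + ΔN²) = √(332.36² + (-135.90)²) = 359.08 m.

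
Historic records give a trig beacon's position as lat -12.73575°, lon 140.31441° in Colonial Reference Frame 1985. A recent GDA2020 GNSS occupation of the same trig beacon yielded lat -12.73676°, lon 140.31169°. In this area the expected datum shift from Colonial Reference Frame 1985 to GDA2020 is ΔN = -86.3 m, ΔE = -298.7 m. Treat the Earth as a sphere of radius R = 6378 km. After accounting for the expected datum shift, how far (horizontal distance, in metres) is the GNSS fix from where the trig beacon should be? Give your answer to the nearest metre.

Observed coordinate differences: Δφ = -0.00101°, Δλ = -0.00272°.
Converting to metres (1° lat = 111317 m, cos φ = 0.975397): observed ΔN = -112.4 m, observed ΔE = -295.3 m.
Subtracting the expected shift leaves a residual of -112.4 − (-86.3) = -26.1 m north and -295.3 − (-298.7) = 3.4 m east.
Residual distance = √((-26.1)² + 3.4²) = 26.3 m.

26 m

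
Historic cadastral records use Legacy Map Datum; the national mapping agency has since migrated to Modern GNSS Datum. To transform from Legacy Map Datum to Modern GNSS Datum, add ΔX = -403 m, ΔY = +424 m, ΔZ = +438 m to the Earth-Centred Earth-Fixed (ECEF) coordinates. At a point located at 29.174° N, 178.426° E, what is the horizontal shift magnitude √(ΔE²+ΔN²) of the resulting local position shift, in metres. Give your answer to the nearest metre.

450 m

At φ = 29.174°, λ = 178.426°: sin φ = 0.487463, cos φ = 0.873143, sin λ = 0.027468, cos λ = -0.999623.
ΔE = −sin λ·ΔX + cos λ·ΔY = −(0.027468)·(-403) + (-0.999623)·(424) = -412.77 m.
ΔN = −sin φ cos λ·ΔX − sin φ sin λ·ΔY + cos φ·ΔZ = −(0.487463)(-0.999623)(-403) − (0.487463)(0.027468)(424) + (0.873143)(438) = 180.39 m.
Horizontal magnitude = √(ΔE² + ΔN²) = √((-412.77)² + 180.39²) = 450.46 m.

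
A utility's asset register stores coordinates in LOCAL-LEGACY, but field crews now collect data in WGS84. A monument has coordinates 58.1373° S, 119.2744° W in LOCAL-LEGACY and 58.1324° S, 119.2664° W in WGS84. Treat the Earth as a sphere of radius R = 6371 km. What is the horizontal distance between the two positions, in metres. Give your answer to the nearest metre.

Δφ = -58.1324° − -58.1373° = +0.0049°; Δλ = -119.2664° − -119.2744° = +0.0080°.
1° along a meridian = πR/180 = 111195 m.
ΔN = Δφ × 111195 = 544.9 m; ΔE = Δλ × 111195 × cos(-58.1373°) = +0.0080 × 111195 × 0.527886 = 469.6 m.
Distance = √(ΔE² + ΔN²) = √(469.6² + 544.9²) = 719.3 m.

719 m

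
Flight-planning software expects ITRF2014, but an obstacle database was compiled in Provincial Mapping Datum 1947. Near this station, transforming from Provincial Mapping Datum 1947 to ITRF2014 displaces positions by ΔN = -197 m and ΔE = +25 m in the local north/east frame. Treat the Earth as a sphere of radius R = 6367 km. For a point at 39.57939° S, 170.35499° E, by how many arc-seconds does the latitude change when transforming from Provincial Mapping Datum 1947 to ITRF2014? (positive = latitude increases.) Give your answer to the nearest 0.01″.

Δφ = -6.38″

On a sphere of radius R, 1 rad of latitude = R, so Δφ = ΔN / R = -197.0 / 6367000 = -3.0941e-05 rad = -6.382″.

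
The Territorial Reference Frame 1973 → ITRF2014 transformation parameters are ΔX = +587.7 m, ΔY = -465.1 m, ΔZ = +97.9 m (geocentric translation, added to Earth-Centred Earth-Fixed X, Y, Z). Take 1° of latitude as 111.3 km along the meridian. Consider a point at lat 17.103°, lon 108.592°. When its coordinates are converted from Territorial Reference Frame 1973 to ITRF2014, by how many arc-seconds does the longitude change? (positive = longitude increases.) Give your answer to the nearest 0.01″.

Δλ = -13.83″

sin φ = 0.294090, cos φ = 0.955778, sin λ = 0.947813, cos λ = -0.318827.
East component: ΔE = −sin λ·ΔX + cos λ·ΔY = −(0.947813)(587.7) + (-0.318827)(-465.1) = -408.74 m.
1° of latitude spans 111300 m; at latitude φ, 1° of longitude spans that × cos φ = 106378.0 m, so Δλ = -408.74 / 106378.0 × 3600 = -13.833″.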